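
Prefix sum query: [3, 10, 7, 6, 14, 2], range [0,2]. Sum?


Prefix sums: [0, 3, 13, 20, 26, 40, 42]
Sum[0..2] = prefix[3] - prefix[0] = 20 - 0 = 20


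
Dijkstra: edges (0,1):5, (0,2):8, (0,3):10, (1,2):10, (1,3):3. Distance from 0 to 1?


Dijkstra from 0:
Distances: {0: 0, 1: 5, 2: 8, 3: 8}
Shortest distance to 1 = 5, path = [0, 1]


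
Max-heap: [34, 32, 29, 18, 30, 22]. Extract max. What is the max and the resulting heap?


Max = 34
Replace root with last, heapify down
Resulting heap: [32, 30, 29, 18, 22]


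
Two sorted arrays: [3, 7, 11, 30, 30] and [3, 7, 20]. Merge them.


Compare heads, take smaller each step.
Merged: [3, 3, 7, 7, 11, 20, 30, 30]


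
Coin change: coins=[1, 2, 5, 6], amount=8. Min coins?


dp[0]=0; dp[i]=1+min(dp[i-c] for c in coins)
...dp[3]=2, dp[4]=2, dp[5]=1, dp[6]=1, dp[7]=2, dp[8]=2
Minimum coins for 8 = 2


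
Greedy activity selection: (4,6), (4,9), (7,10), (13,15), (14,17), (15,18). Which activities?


Greedy: pick earliest-ending, then skip overlaps.
Selected (4 activities): [(4, 6), (7, 10), (13, 15), (15, 18)]


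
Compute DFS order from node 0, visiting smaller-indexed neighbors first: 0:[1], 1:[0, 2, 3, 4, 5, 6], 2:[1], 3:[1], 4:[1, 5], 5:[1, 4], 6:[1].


DFS stack-based: start with [0]
Visit order: [0, 1, 2, 3, 4, 5, 6]


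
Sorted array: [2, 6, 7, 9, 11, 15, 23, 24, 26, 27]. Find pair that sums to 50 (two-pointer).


Two pointers: lo=0, hi=9
Found pair: (23, 27) summing to 50


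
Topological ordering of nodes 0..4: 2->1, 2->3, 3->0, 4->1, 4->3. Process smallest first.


Kahn's algorithm, process smallest node first
Order: [2, 4, 1, 3, 0]


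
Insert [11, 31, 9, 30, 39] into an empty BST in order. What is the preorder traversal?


Root = 11; build tree by BST insertion.
Preorder traversal: [11, 9, 31, 30, 39]


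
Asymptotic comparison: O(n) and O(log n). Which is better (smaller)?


logarithmic grows slower than linear
O(log n) is asymptotically smaller; O(n) grows faster


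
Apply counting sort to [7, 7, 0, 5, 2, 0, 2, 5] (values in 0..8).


Count array: [2, 0, 2, 0, 0, 2, 0, 2, 0]
Reconstruct: [0, 0, 2, 2, 5, 5, 7, 7]


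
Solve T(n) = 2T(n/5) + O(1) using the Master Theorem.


a=2, b=5, c=0. log_5(2)=0.431 > c=0. Case 1: O(n^log_b(a)) = O(n^0.431)
Complexity: O(n^0.431)


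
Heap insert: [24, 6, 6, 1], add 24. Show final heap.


Append 24: [24, 6, 6, 1, 24]
Bubble up: swap idx 4(24) with idx 1(6)
Result: [24, 24, 6, 1, 6]


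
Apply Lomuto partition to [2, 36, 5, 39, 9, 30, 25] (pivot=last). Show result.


Elements <= 25 go left of pivot.
Result: [2, 5, 9, 25, 36, 30, 39], pivot at index 3


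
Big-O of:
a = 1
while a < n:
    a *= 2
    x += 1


Per nesting level: O(log n) = O(log n)
Complexity: O(log n)


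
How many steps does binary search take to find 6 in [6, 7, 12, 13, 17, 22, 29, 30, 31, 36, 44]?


Search for 6:
[0,10] mid=5 arr[5]=22
[0,4] mid=2 arr[2]=12
[0,1] mid=0 arr[0]=6
Total: 3 comparisons


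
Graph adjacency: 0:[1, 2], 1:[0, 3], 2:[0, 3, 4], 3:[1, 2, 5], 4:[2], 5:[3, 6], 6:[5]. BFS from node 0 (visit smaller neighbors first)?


BFS queue: start with [0]
Visit order: [0, 1, 2, 3, 4, 5, 6]


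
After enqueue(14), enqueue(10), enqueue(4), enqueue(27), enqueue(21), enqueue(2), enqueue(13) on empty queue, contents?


enqueue(14) -> [14]
enqueue(10) -> [14, 10]
enqueue(4) -> [14, 10, 4]
enqueue(27) -> [14, 10, 4, 27]
enqueue(21) -> [14, 10, 4, 27, 21]
enqueue(2) -> [14, 10, 4, 27, 21, 2]
enqueue(13) -> [14, 10, 4, 27, 21, 2, 13]
Final queue (front to back): [14, 10, 4, 27, 21, 2, 13]


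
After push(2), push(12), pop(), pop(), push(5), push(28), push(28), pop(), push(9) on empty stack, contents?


push(2) -> [2]
push(12) -> [2, 12]
pop() returns 12 -> [2]
pop() returns 2 -> []
push(5) -> [5]
push(28) -> [5, 28]
push(28) -> [5, 28, 28]
pop() returns 28 -> [5, 28]
push(9) -> [5, 28, 9]
Final stack (bottom to top): [5, 28, 9]


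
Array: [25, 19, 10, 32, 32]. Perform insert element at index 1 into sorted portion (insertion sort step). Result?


After one pass: [19, 25, 10, 32, 32]


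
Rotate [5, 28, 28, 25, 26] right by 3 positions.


Right rotate by 3: [28, 25, 26, 5, 28]


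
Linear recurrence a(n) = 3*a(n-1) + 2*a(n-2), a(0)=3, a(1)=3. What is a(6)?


Build bottom-up:
...a(4)=183, a(5)=651, a(6)=3*651+2*183=2319


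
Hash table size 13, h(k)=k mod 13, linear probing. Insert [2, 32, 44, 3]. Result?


Insertions: 2->slot 2; 32->slot 6; 44->slot 5; 3->slot 3
Table: [None, None, 2, 3, None, 44, 32, None, None, None, None, None, None]


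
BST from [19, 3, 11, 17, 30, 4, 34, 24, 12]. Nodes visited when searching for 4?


BST root = 19
Search for 4: compare at each node
Path: [19, 3, 11, 4]


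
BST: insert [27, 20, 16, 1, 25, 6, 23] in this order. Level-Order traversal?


Root = 27; build tree by BST insertion.
Level-Order traversal: [27, 20, 16, 25, 1, 23, 6]


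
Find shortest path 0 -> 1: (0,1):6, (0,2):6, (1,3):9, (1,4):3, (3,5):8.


Dijkstra from 0:
Distances: {0: 0, 1: 6, 2: 6, 3: 15, 4: 9, 5: 23}
Shortest distance to 1 = 6, path = [0, 1]


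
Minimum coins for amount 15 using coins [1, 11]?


dp[0]=0; dp[i]=1+min(dp[i-c] for c in coins)
...dp[10]=10, dp[11]=1, dp[12]=2, dp[13]=3, dp[14]=4, dp[15]=5
Minimum coins for 15 = 5


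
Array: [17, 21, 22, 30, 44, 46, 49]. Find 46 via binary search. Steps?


Search for 46:
[0,6] mid=3 arr[3]=30
[4,6] mid=5 arr[5]=46
Total: 2 comparisons


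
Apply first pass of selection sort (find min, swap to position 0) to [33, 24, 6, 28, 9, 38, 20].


After one pass: [6, 24, 33, 28, 9, 38, 20]


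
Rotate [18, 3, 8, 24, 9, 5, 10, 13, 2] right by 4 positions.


Right rotate by 4: [5, 10, 13, 2, 18, 3, 8, 24, 9]


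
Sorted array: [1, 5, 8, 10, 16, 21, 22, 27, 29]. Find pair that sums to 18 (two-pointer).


Two pointers: lo=0, hi=8
Found pair: (8, 10) summing to 18


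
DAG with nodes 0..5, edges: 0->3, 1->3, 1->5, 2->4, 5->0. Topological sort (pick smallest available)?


Kahn's algorithm, process smallest node first
Order: [1, 2, 4, 5, 0, 3]


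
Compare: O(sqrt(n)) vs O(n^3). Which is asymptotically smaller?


sublinear grows slower than cubic
O(sqrt(n)) is asymptotically smaller; O(n^3) grows faster


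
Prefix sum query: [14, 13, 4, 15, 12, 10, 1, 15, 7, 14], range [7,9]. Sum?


Prefix sums: [0, 14, 27, 31, 46, 58, 68, 69, 84, 91, 105]
Sum[7..9] = prefix[10] - prefix[7] = 105 - 69 = 36


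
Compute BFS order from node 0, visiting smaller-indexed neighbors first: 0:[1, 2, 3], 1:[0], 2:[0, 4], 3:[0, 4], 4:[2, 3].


BFS queue: start with [0]
Visit order: [0, 1, 2, 3, 4]


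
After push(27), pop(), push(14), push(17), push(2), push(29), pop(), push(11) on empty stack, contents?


push(27) -> [27]
pop() returns 27 -> []
push(14) -> [14]
push(17) -> [14, 17]
push(2) -> [14, 17, 2]
push(29) -> [14, 17, 2, 29]
pop() returns 29 -> [14, 17, 2]
push(11) -> [14, 17, 2, 11]
Final stack (bottom to top): [14, 17, 2, 11]


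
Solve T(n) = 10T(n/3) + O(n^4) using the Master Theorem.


a=10, b=3, c=4. log_3(10)=2.096 < c=4. Case 3: O(n^c) = O(n^4)
Complexity: O(n^4)


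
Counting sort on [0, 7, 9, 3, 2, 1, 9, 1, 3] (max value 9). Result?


Count array: [1, 2, 1, 2, 0, 0, 0, 1, 0, 2]
Reconstruct: [0, 1, 1, 2, 3, 3, 7, 9, 9]


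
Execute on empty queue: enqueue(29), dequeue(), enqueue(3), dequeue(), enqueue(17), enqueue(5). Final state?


enqueue(29) -> [29]
dequeue() returns 29 -> []
enqueue(3) -> [3]
dequeue() returns 3 -> []
enqueue(17) -> [17]
enqueue(5) -> [17, 5]
Final queue (front to back): [17, 5]


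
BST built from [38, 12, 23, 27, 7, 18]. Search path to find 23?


BST root = 38
Search for 23: compare at each node
Path: [38, 12, 23]


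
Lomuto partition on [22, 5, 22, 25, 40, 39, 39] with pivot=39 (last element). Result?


Elements <= 39 go left of pivot.
Result: [22, 5, 22, 25, 39, 39, 40], pivot at index 5


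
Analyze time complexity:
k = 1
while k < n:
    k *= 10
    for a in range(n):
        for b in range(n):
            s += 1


Per nesting level: O(log n) * O(n) * O(n) = O(n^2 log n)
Complexity: O(n^2 log n)


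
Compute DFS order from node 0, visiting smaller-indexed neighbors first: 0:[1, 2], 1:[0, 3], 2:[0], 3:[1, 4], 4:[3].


DFS stack-based: start with [0]
Visit order: [0, 1, 3, 4, 2]


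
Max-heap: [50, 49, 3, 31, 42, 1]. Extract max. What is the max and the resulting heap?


Max = 50
Replace root with last, heapify down
Resulting heap: [49, 42, 3, 31, 1]


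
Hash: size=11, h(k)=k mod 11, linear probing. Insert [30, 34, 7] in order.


Insertions: 30->slot 8; 34->slot 1; 7->slot 7
Table: [None, 34, None, None, None, None, None, 7, 30, None, None]


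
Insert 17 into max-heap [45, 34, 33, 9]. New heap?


Append 17: [45, 34, 33, 9, 17]
Bubble up: no swaps needed
Result: [45, 34, 33, 9, 17]


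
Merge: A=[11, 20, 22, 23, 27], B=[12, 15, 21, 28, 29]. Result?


Compare heads, take smaller each step.
Merged: [11, 12, 15, 20, 21, 22, 23, 27, 28, 29]


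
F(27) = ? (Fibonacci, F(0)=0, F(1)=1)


F(n)=F(n-1)+F(n-2)
...F(25)=75025, F(26)=121393, F(27)=196418


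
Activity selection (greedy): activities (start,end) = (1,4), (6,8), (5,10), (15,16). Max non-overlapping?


Greedy: pick earliest-ending, then skip overlaps.
Selected (3 activities): [(1, 4), (6, 8), (15, 16)]


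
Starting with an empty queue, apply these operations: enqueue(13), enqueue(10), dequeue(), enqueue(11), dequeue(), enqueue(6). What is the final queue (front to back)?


enqueue(13) -> [13]
enqueue(10) -> [13, 10]
dequeue() returns 13 -> [10]
enqueue(11) -> [10, 11]
dequeue() returns 10 -> [11]
enqueue(6) -> [11, 6]
Final queue (front to back): [11, 6]


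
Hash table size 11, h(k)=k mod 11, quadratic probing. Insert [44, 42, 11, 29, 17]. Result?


Insertions: 44->slot 0; 42->slot 9; 11->slot 1; 29->slot 7; 17->slot 6
Table: [44, 11, None, None, None, None, 17, 29, None, 42, None]


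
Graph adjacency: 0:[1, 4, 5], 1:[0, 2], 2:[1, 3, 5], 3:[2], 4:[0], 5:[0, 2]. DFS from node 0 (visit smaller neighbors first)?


DFS stack-based: start with [0]
Visit order: [0, 1, 2, 3, 5, 4]


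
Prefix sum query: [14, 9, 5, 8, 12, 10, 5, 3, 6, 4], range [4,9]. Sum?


Prefix sums: [0, 14, 23, 28, 36, 48, 58, 63, 66, 72, 76]
Sum[4..9] = prefix[10] - prefix[4] = 76 - 36 = 40


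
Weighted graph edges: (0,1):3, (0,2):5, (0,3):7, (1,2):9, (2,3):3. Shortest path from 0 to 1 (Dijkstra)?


Dijkstra from 0:
Distances: {0: 0, 1: 3, 2: 5, 3: 7}
Shortest distance to 1 = 3, path = [0, 1]


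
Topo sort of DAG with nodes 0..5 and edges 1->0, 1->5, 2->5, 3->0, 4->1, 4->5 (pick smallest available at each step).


Kahn's algorithm, process smallest node first
Order: [2, 3, 4, 1, 0, 5]


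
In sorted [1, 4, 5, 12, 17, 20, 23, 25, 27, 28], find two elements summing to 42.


Two pointers: lo=0, hi=9
Found pair: (17, 25) summing to 42


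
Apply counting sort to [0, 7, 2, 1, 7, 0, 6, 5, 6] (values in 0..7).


Count array: [2, 1, 1, 0, 0, 1, 2, 2]
Reconstruct: [0, 0, 1, 2, 5, 6, 6, 7, 7]


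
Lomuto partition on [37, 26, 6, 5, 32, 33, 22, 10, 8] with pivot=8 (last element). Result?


Elements <= 8 go left of pivot.
Result: [6, 5, 8, 26, 32, 33, 22, 10, 37], pivot at index 2


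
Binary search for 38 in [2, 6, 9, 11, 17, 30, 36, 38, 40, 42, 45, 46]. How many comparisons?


Search for 38:
[0,11] mid=5 arr[5]=30
[6,11] mid=8 arr[8]=40
[6,7] mid=6 arr[6]=36
[7,7] mid=7 arr[7]=38
Total: 4 comparisons


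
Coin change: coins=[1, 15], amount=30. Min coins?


dp[0]=0; dp[i]=1+min(dp[i-c] for c in coins)
...dp[25]=11, dp[26]=12, dp[27]=13, dp[28]=14, dp[29]=15, dp[30]=2
Minimum coins for 30 = 2


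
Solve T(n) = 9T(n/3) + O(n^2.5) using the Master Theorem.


a=9, b=3, c=2.5. log_3(9)=2 < c=2.5. Case 3: O(n^c) = O(n^2.500)
Complexity: O(n^2.500)


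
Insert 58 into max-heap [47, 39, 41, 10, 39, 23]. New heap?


Append 58: [47, 39, 41, 10, 39, 23, 58]
Bubble up: swap idx 6(58) with idx 2(41); swap idx 2(58) with idx 0(47)
Result: [58, 39, 47, 10, 39, 23, 41]


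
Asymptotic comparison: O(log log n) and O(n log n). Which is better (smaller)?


double-logarithmic grows slower than linearithmic
O(log log n) is asymptotically smaller; O(n log n) grows faster


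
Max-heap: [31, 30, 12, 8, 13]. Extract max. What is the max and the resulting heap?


Max = 31
Replace root with last, heapify down
Resulting heap: [30, 13, 12, 8]


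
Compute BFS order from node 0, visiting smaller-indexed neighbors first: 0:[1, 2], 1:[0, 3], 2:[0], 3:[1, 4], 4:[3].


BFS queue: start with [0]
Visit order: [0, 1, 2, 3, 4]


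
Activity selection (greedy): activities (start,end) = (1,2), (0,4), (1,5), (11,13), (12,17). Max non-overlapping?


Greedy: pick earliest-ending, then skip overlaps.
Selected (2 activities): [(1, 2), (11, 13)]


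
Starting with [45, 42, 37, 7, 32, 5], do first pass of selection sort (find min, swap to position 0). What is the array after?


After one pass: [5, 42, 37, 7, 32, 45]


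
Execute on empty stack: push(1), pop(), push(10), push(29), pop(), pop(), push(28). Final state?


push(1) -> [1]
pop() returns 1 -> []
push(10) -> [10]
push(29) -> [10, 29]
pop() returns 29 -> [10]
pop() returns 10 -> []
push(28) -> [28]
Final stack (bottom to top): [28]


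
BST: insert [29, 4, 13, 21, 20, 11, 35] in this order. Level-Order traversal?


Root = 29; build tree by BST insertion.
Level-Order traversal: [29, 4, 35, 13, 11, 21, 20]


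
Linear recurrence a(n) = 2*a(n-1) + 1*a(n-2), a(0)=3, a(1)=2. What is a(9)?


Build bottom-up:
...a(7)=548, a(8)=1323, a(9)=2*1323+1*548=3194


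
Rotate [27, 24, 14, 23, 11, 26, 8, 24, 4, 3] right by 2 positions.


Right rotate by 2: [4, 3, 27, 24, 14, 23, 11, 26, 8, 24]


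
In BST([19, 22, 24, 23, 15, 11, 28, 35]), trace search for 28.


BST root = 19
Search for 28: compare at each node
Path: [19, 22, 24, 28]


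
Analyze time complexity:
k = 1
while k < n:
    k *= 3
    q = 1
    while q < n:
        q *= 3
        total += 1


Per nesting level: O(log n) * O(log n) = O((log n)^2)
Complexity: O((log n)^2)


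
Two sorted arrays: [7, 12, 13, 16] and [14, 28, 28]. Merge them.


Compare heads, take smaller each step.
Merged: [7, 12, 13, 14, 16, 28, 28]


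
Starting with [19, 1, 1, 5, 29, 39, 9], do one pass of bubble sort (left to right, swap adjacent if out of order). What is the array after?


After one pass: [1, 1, 5, 19, 29, 9, 39]


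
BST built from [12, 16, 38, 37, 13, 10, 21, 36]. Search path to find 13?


BST root = 12
Search for 13: compare at each node
Path: [12, 16, 13]


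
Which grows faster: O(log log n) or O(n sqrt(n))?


double-logarithmic grows slower than n^1.5
O(log log n) is asymptotically smaller; O(n sqrt(n)) grows faster


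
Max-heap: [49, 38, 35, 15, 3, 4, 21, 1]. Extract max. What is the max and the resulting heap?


Max = 49
Replace root with last, heapify down
Resulting heap: [38, 15, 35, 1, 3, 4, 21]


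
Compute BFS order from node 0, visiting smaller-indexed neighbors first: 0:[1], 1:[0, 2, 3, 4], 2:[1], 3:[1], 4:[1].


BFS queue: start with [0]
Visit order: [0, 1, 2, 3, 4]


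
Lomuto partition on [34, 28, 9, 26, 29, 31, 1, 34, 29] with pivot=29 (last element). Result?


Elements <= 29 go left of pivot.
Result: [28, 9, 26, 29, 1, 29, 34, 34, 31], pivot at index 5


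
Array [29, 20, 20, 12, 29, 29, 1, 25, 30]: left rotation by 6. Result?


Left rotate by 6: [1, 25, 30, 29, 20, 20, 12, 29, 29]


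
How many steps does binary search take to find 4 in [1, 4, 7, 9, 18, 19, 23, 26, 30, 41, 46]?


Search for 4:
[0,10] mid=5 arr[5]=19
[0,4] mid=2 arr[2]=7
[0,1] mid=0 arr[0]=1
[1,1] mid=1 arr[1]=4
Total: 4 comparisons


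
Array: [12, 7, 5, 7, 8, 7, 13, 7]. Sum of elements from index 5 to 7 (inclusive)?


Prefix sums: [0, 12, 19, 24, 31, 39, 46, 59, 66]
Sum[5..7] = prefix[8] - prefix[5] = 66 - 39 = 27


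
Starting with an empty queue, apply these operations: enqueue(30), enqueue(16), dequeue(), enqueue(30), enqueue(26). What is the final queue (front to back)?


enqueue(30) -> [30]
enqueue(16) -> [30, 16]
dequeue() returns 30 -> [16]
enqueue(30) -> [16, 30]
enqueue(26) -> [16, 30, 26]
Final queue (front to back): [16, 30, 26]


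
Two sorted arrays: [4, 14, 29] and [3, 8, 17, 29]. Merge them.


Compare heads, take smaller each step.
Merged: [3, 4, 8, 14, 17, 29, 29]


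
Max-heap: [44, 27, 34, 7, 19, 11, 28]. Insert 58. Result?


Append 58: [44, 27, 34, 7, 19, 11, 28, 58]
Bubble up: swap idx 7(58) with idx 3(7); swap idx 3(58) with idx 1(27); swap idx 1(58) with idx 0(44)
Result: [58, 44, 34, 27, 19, 11, 28, 7]


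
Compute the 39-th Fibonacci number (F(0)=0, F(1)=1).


F(n)=F(n-1)+F(n-2)
...F(37)=24157817, F(38)=39088169, F(39)=63245986


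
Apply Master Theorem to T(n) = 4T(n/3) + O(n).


a=4, b=3, c=1. log_3(4)=1.262 > c=1. Case 1: O(n^log_b(a)) = O(n^1.262)
Complexity: O(n^1.262)


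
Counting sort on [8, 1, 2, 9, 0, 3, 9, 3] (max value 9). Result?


Count array: [1, 1, 1, 2, 0, 0, 0, 0, 1, 2]
Reconstruct: [0, 1, 2, 3, 3, 8, 9, 9]


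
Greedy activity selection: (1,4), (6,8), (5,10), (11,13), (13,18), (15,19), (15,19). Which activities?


Greedy: pick earliest-ending, then skip overlaps.
Selected (4 activities): [(1, 4), (6, 8), (11, 13), (13, 18)]


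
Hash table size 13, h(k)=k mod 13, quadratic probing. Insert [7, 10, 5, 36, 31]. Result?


Insertions: 7->slot 7; 10->slot 10; 5->slot 5; 36->slot 11; 31->slot 6
Table: [None, None, None, None, None, 5, 31, 7, None, None, 10, 36, None]


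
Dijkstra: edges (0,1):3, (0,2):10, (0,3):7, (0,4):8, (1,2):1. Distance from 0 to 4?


Dijkstra from 0:
Distances: {0: 0, 1: 3, 2: 4, 3: 7, 4: 8}
Shortest distance to 4 = 8, path = [0, 4]


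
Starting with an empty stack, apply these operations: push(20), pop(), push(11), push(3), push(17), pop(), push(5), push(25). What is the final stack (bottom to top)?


push(20) -> [20]
pop() returns 20 -> []
push(11) -> [11]
push(3) -> [11, 3]
push(17) -> [11, 3, 17]
pop() returns 17 -> [11, 3]
push(5) -> [11, 3, 5]
push(25) -> [11, 3, 5, 25]
Final stack (bottom to top): [11, 3, 5, 25]


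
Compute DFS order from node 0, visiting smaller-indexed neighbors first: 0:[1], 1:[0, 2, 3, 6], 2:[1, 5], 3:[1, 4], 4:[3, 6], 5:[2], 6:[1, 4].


DFS stack-based: start with [0]
Visit order: [0, 1, 2, 5, 3, 4, 6]


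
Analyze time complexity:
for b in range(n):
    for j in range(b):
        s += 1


Per nesting level: O(n) * O(n) [triangular over b] = O(n^2)
Complexity: O(n^2)


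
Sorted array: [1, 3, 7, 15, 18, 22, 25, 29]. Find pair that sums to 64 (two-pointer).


Two pointers: lo=0, hi=7
No pair sums to 64


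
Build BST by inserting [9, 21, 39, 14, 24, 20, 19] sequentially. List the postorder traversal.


Root = 9; build tree by BST insertion.
Postorder traversal: [19, 20, 14, 24, 39, 21, 9]


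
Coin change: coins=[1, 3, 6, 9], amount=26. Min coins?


dp[0]=0; dp[i]=1+min(dp[i-c] for c in coins)
...dp[21]=3, dp[22]=4, dp[23]=5, dp[24]=3, dp[25]=4, dp[26]=5
Minimum coins for 26 = 5


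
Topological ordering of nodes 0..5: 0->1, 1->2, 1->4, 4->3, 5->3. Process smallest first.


Kahn's algorithm, process smallest node first
Order: [0, 1, 2, 4, 5, 3]


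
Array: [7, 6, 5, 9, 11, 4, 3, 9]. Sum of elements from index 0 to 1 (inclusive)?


Prefix sums: [0, 7, 13, 18, 27, 38, 42, 45, 54]
Sum[0..1] = prefix[2] - prefix[0] = 13 - 0 = 13


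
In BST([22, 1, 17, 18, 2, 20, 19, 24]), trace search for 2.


BST root = 22
Search for 2: compare at each node
Path: [22, 1, 17, 2]


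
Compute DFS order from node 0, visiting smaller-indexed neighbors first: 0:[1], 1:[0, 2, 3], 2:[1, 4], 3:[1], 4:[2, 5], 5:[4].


DFS stack-based: start with [0]
Visit order: [0, 1, 2, 4, 5, 3]


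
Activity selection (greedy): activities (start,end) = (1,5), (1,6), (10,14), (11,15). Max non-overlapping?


Greedy: pick earliest-ending, then skip overlaps.
Selected (2 activities): [(1, 5), (10, 14)]


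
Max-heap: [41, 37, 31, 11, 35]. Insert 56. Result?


Append 56: [41, 37, 31, 11, 35, 56]
Bubble up: swap idx 5(56) with idx 2(31); swap idx 2(56) with idx 0(41)
Result: [56, 37, 41, 11, 35, 31]


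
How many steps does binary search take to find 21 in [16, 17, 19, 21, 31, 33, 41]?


Search for 21:
[0,6] mid=3 arr[3]=21
Total: 1 comparisons


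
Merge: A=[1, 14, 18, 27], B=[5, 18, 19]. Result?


Compare heads, take smaller each step.
Merged: [1, 5, 14, 18, 18, 19, 27]


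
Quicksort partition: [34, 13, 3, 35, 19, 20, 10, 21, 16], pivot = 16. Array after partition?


Elements <= 16 go left of pivot.
Result: [13, 3, 10, 16, 19, 20, 34, 21, 35], pivot at index 3


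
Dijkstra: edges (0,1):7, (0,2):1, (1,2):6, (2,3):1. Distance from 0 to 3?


Dijkstra from 0:
Distances: {0: 0, 1: 7, 2: 1, 3: 2}
Shortest distance to 3 = 2, path = [0, 2, 3]


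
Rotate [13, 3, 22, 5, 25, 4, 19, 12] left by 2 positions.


Left rotate by 2: [22, 5, 25, 4, 19, 12, 13, 3]


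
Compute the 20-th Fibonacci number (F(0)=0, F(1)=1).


F(n)=F(n-1)+F(n-2)
...F(18)=2584, F(19)=4181, F(20)=6765


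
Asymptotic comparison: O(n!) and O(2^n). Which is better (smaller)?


exponential grows slower than factorial
O(2^n) is asymptotically smaller; O(n!) grows faster


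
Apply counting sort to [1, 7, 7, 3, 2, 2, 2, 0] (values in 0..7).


Count array: [1, 1, 3, 1, 0, 0, 0, 2]
Reconstruct: [0, 1, 2, 2, 2, 3, 7, 7]


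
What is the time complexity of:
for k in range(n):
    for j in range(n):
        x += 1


Per nesting level: O(n) * O(n) = O(n^2)
Complexity: O(n^2)


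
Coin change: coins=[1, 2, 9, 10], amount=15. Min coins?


dp[0]=0; dp[i]=1+min(dp[i-c] for c in coins)
...dp[10]=1, dp[11]=2, dp[12]=2, dp[13]=3, dp[14]=3, dp[15]=4
Minimum coins for 15 = 4


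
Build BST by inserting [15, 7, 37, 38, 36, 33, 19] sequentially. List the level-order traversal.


Root = 15; build tree by BST insertion.
Level-Order traversal: [15, 7, 37, 36, 38, 33, 19]


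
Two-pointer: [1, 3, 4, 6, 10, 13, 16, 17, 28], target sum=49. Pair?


Two pointers: lo=0, hi=8
No pair sums to 49


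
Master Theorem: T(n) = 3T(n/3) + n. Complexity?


a=3, b=3, c=1. log_3(3)=1 = c=1. Case 2: O(n^c log n) = O(n log n)
Complexity: O(n log n)


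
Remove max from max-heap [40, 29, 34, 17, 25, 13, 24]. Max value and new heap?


Max = 40
Replace root with last, heapify down
Resulting heap: [34, 29, 24, 17, 25, 13]


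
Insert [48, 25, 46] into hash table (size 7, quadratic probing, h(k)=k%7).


Insertions: 48->slot 6; 25->slot 4; 46->slot 5
Table: [None, None, None, None, 25, 46, 48]


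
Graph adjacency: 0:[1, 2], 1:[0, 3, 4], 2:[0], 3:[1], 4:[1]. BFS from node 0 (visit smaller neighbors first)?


BFS queue: start with [0]
Visit order: [0, 1, 2, 3, 4]


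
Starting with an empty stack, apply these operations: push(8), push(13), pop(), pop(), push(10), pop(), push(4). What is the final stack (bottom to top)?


push(8) -> [8]
push(13) -> [8, 13]
pop() returns 13 -> [8]
pop() returns 8 -> []
push(10) -> [10]
pop() returns 10 -> []
push(4) -> [4]
Final stack (bottom to top): [4]


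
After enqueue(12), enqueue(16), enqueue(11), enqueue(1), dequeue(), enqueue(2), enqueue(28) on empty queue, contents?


enqueue(12) -> [12]
enqueue(16) -> [12, 16]
enqueue(11) -> [12, 16, 11]
enqueue(1) -> [12, 16, 11, 1]
dequeue() returns 12 -> [16, 11, 1]
enqueue(2) -> [16, 11, 1, 2]
enqueue(28) -> [16, 11, 1, 2, 28]
Final queue (front to back): [16, 11, 1, 2, 28]


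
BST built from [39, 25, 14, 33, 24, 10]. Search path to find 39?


BST root = 39
Search for 39: compare at each node
Path: [39]


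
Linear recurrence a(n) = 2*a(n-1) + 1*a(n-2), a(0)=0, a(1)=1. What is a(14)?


Build bottom-up:
...a(12)=13860, a(13)=33461, a(14)=2*33461+1*13860=80782


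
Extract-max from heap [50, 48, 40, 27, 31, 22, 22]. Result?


Max = 50
Replace root with last, heapify down
Resulting heap: [48, 31, 40, 27, 22, 22]


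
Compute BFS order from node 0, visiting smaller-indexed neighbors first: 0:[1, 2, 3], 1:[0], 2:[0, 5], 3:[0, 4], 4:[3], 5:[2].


BFS queue: start with [0]
Visit order: [0, 1, 2, 3, 5, 4]


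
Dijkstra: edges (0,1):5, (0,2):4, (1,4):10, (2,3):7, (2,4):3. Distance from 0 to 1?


Dijkstra from 0:
Distances: {0: 0, 1: 5, 2: 4, 3: 11, 4: 7}
Shortest distance to 1 = 5, path = [0, 1]


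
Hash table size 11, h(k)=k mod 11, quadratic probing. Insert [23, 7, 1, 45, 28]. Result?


Insertions: 23->slot 1; 7->slot 7; 1->slot 2; 45->slot 5; 28->slot 6
Table: [None, 23, 1, None, None, 45, 28, 7, None, None, None]


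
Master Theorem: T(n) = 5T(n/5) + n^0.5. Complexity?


a=5, b=5, c=0.5. log_5(5)=1 > c=0.5. Case 1: O(n^log_b(a)) = O(n)
Complexity: O(n)


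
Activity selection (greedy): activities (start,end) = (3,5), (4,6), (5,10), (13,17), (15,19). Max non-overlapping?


Greedy: pick earliest-ending, then skip overlaps.
Selected (3 activities): [(3, 5), (5, 10), (13, 17)]


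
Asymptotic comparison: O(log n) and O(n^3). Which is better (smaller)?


logarithmic grows slower than cubic
O(log n) is asymptotically smaller; O(n^3) grows faster


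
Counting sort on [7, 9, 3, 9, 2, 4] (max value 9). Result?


Count array: [0, 0, 1, 1, 1, 0, 0, 1, 0, 2]
Reconstruct: [2, 3, 4, 7, 9, 9]


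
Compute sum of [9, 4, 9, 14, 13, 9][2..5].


Prefix sums: [0, 9, 13, 22, 36, 49, 58]
Sum[2..5] = prefix[6] - prefix[2] = 58 - 13 = 45


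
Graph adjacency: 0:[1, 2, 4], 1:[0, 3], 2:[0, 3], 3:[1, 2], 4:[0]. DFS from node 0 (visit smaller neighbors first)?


DFS stack-based: start with [0]
Visit order: [0, 1, 3, 2, 4]


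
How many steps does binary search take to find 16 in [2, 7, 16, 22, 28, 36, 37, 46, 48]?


Search for 16:
[0,8] mid=4 arr[4]=28
[0,3] mid=1 arr[1]=7
[2,3] mid=2 arr[2]=16
Total: 3 comparisons


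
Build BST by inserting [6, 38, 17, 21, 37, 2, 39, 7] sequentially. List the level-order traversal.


Root = 6; build tree by BST insertion.
Level-Order traversal: [6, 2, 38, 17, 39, 7, 21, 37]


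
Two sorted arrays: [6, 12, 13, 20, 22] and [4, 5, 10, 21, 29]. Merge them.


Compare heads, take smaller each step.
Merged: [4, 5, 6, 10, 12, 13, 20, 21, 22, 29]


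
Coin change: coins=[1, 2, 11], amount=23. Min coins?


dp[0]=0; dp[i]=1+min(dp[i-c] for c in coins)
...dp[18]=5, dp[19]=5, dp[20]=6, dp[21]=6, dp[22]=2, dp[23]=3
Minimum coins for 23 = 3


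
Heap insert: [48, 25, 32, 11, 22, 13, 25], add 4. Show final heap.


Append 4: [48, 25, 32, 11, 22, 13, 25, 4]
Bubble up: no swaps needed
Result: [48, 25, 32, 11, 22, 13, 25, 4]


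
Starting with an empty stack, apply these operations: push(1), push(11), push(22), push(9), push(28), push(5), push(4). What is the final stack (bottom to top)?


push(1) -> [1]
push(11) -> [1, 11]
push(22) -> [1, 11, 22]
push(9) -> [1, 11, 22, 9]
push(28) -> [1, 11, 22, 9, 28]
push(5) -> [1, 11, 22, 9, 28, 5]
push(4) -> [1, 11, 22, 9, 28, 5, 4]
Final stack (bottom to top): [1, 11, 22, 9, 28, 5, 4]


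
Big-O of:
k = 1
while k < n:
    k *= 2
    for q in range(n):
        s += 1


Per nesting level: O(log n) * O(n) = O(n log n)
Complexity: O(n log n)


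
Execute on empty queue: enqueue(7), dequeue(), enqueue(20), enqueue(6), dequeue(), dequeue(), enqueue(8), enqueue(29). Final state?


enqueue(7) -> [7]
dequeue() returns 7 -> []
enqueue(20) -> [20]
enqueue(6) -> [20, 6]
dequeue() returns 20 -> [6]
dequeue() returns 6 -> []
enqueue(8) -> [8]
enqueue(29) -> [8, 29]
Final queue (front to back): [8, 29]


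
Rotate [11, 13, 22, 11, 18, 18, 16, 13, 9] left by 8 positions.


Left rotate by 8: [9, 11, 13, 22, 11, 18, 18, 16, 13]


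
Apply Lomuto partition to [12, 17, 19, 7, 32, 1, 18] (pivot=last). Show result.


Elements <= 18 go left of pivot.
Result: [12, 17, 7, 1, 18, 19, 32], pivot at index 4


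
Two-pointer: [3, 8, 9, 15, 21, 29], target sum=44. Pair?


Two pointers: lo=0, hi=5
Found pair: (15, 29) summing to 44


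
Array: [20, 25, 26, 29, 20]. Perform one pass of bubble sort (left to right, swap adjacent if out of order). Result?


After one pass: [20, 25, 26, 20, 29]


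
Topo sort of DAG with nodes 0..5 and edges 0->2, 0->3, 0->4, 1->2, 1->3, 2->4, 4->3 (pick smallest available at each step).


Kahn's algorithm, process smallest node first
Order: [0, 1, 2, 4, 3, 5]


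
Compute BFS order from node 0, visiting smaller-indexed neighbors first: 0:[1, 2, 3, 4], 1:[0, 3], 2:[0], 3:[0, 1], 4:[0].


BFS queue: start with [0]
Visit order: [0, 1, 2, 3, 4]


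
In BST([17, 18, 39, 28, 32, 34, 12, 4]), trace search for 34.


BST root = 17
Search for 34: compare at each node
Path: [17, 18, 39, 28, 32, 34]


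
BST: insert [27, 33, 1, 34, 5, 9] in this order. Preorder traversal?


Root = 27; build tree by BST insertion.
Preorder traversal: [27, 1, 5, 9, 33, 34]


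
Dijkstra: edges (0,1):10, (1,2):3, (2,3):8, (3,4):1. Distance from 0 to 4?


Dijkstra from 0:
Distances: {0: 0, 1: 10, 2: 13, 3: 21, 4: 22}
Shortest distance to 4 = 22, path = [0, 1, 2, 3, 4]


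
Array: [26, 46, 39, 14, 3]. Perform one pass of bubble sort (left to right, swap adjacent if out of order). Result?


After one pass: [26, 39, 14, 3, 46]


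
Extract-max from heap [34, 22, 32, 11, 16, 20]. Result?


Max = 34
Replace root with last, heapify down
Resulting heap: [32, 22, 20, 11, 16]


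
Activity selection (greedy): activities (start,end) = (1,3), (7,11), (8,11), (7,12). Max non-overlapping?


Greedy: pick earliest-ending, then skip overlaps.
Selected (2 activities): [(1, 3), (7, 11)]


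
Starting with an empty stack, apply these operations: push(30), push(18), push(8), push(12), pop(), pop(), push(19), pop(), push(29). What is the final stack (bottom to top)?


push(30) -> [30]
push(18) -> [30, 18]
push(8) -> [30, 18, 8]
push(12) -> [30, 18, 8, 12]
pop() returns 12 -> [30, 18, 8]
pop() returns 8 -> [30, 18]
push(19) -> [30, 18, 19]
pop() returns 19 -> [30, 18]
push(29) -> [30, 18, 29]
Final stack (bottom to top): [30, 18, 29]


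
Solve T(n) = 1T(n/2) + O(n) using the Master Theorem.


a=1, b=2, c=1. log_2(1)=0 < c=1. Case 3: O(n^c) = O(n)
Complexity: O(n)


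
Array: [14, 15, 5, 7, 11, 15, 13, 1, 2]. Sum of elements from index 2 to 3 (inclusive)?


Prefix sums: [0, 14, 29, 34, 41, 52, 67, 80, 81, 83]
Sum[2..3] = prefix[4] - prefix[2] = 41 - 29 = 12


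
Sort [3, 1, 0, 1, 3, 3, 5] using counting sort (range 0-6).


Count array: [1, 2, 0, 3, 0, 1, 0]
Reconstruct: [0, 1, 1, 3, 3, 3, 5]


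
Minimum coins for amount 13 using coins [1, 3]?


dp[0]=0; dp[i]=1+min(dp[i-c] for c in coins)
...dp[8]=4, dp[9]=3, dp[10]=4, dp[11]=5, dp[12]=4, dp[13]=5
Minimum coins for 13 = 5


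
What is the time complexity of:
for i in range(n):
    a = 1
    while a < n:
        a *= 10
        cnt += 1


Per nesting level: O(n) * O(log n) = O(n log n)
Complexity: O(n log n)


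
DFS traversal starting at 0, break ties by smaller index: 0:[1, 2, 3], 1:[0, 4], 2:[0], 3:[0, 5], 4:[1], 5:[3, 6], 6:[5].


DFS stack-based: start with [0]
Visit order: [0, 1, 4, 2, 3, 5, 6]


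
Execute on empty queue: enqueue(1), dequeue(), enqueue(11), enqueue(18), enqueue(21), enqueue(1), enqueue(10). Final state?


enqueue(1) -> [1]
dequeue() returns 1 -> []
enqueue(11) -> [11]
enqueue(18) -> [11, 18]
enqueue(21) -> [11, 18, 21]
enqueue(1) -> [11, 18, 21, 1]
enqueue(10) -> [11, 18, 21, 1, 10]
Final queue (front to back): [11, 18, 21, 1, 10]


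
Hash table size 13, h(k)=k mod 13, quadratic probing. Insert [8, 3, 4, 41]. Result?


Insertions: 8->slot 8; 3->slot 3; 4->slot 4; 41->slot 2
Table: [None, None, 41, 3, 4, None, None, None, 8, None, None, None, None]


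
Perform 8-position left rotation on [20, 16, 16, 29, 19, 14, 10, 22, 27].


Left rotate by 8: [27, 20, 16, 16, 29, 19, 14, 10, 22]


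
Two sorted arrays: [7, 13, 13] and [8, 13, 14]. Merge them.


Compare heads, take smaller each step.
Merged: [7, 8, 13, 13, 13, 14]


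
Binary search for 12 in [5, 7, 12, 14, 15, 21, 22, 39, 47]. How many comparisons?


Search for 12:
[0,8] mid=4 arr[4]=15
[0,3] mid=1 arr[1]=7
[2,3] mid=2 arr[2]=12
Total: 3 comparisons


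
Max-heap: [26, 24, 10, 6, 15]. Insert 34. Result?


Append 34: [26, 24, 10, 6, 15, 34]
Bubble up: swap idx 5(34) with idx 2(10); swap idx 2(34) with idx 0(26)
Result: [34, 24, 26, 6, 15, 10]


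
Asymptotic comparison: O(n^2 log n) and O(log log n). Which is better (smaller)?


double-logarithmic grows slower than n^2 log n
O(log log n) is asymptotically smaller; O(n^2 log n) grows faster


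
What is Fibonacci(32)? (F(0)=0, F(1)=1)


F(n)=F(n-1)+F(n-2)
...F(30)=832040, F(31)=1346269, F(32)=2178309


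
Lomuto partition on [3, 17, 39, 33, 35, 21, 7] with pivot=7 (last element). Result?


Elements <= 7 go left of pivot.
Result: [3, 7, 39, 33, 35, 21, 17], pivot at index 1


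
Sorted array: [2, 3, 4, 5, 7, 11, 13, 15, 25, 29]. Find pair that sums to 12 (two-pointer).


Two pointers: lo=0, hi=9
Found pair: (5, 7) summing to 12


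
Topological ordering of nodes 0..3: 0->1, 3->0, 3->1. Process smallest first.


Kahn's algorithm, process smallest node first
Order: [2, 3, 0, 1]


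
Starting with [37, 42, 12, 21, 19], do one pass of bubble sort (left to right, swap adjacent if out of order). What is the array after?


After one pass: [37, 12, 21, 19, 42]


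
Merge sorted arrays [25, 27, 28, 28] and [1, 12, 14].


Compare heads, take smaller each step.
Merged: [1, 12, 14, 25, 27, 28, 28]


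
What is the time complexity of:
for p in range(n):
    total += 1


Per nesting level: O(n) = O(n)
Complexity: O(n)


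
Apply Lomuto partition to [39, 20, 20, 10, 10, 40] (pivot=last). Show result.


Elements <= 40 go left of pivot.
Result: [39, 20, 20, 10, 10, 40], pivot at index 5


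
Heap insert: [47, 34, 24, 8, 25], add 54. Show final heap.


Append 54: [47, 34, 24, 8, 25, 54]
Bubble up: swap idx 5(54) with idx 2(24); swap idx 2(54) with idx 0(47)
Result: [54, 34, 47, 8, 25, 24]


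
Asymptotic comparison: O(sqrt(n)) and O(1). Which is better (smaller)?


constant grows slower than sublinear
O(1) is asymptotically smaller; O(sqrt(n)) grows faster


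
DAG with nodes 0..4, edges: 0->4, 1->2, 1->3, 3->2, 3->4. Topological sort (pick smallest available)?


Kahn's algorithm, process smallest node first
Order: [0, 1, 3, 2, 4]


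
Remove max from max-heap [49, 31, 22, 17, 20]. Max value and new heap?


Max = 49
Replace root with last, heapify down
Resulting heap: [31, 20, 22, 17]


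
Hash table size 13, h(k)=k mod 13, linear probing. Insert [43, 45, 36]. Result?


Insertions: 43->slot 4; 45->slot 6; 36->slot 10
Table: [None, None, None, None, 43, None, 45, None, None, None, 36, None, None]


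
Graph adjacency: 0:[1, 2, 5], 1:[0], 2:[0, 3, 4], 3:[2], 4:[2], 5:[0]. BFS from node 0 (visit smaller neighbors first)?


BFS queue: start with [0]
Visit order: [0, 1, 2, 5, 3, 4]


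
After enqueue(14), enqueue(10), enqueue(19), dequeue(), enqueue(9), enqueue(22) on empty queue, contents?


enqueue(14) -> [14]
enqueue(10) -> [14, 10]
enqueue(19) -> [14, 10, 19]
dequeue() returns 14 -> [10, 19]
enqueue(9) -> [10, 19, 9]
enqueue(22) -> [10, 19, 9, 22]
Final queue (front to back): [10, 19, 9, 22]


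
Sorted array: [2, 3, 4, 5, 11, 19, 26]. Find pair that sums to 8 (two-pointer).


Two pointers: lo=0, hi=6
Found pair: (3, 5) summing to 8


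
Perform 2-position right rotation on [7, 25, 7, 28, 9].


Right rotate by 2: [28, 9, 7, 25, 7]


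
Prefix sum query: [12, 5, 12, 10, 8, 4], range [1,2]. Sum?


Prefix sums: [0, 12, 17, 29, 39, 47, 51]
Sum[1..2] = prefix[3] - prefix[1] = 29 - 12 = 17


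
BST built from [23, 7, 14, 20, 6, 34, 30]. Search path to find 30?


BST root = 23
Search for 30: compare at each node
Path: [23, 34, 30]


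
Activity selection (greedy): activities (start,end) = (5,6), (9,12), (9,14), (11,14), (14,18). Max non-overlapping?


Greedy: pick earliest-ending, then skip overlaps.
Selected (3 activities): [(5, 6), (9, 12), (14, 18)]


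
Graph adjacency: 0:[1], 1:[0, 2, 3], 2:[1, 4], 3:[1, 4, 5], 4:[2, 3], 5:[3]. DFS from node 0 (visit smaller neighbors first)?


DFS stack-based: start with [0]
Visit order: [0, 1, 2, 4, 3, 5]


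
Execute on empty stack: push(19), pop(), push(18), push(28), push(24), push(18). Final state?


push(19) -> [19]
pop() returns 19 -> []
push(18) -> [18]
push(28) -> [18, 28]
push(24) -> [18, 28, 24]
push(18) -> [18, 28, 24, 18]
Final stack (bottom to top): [18, 28, 24, 18]


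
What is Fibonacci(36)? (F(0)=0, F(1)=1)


F(n)=F(n-1)+F(n-2)
...F(34)=5702887, F(35)=9227465, F(36)=14930352


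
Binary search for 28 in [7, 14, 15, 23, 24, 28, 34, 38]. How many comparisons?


Search for 28:
[0,7] mid=3 arr[3]=23
[4,7] mid=5 arr[5]=28
Total: 2 comparisons


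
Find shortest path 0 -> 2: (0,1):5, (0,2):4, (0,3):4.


Dijkstra from 0:
Distances: {0: 0, 1: 5, 2: 4, 3: 4}
Shortest distance to 2 = 4, path = [0, 2]


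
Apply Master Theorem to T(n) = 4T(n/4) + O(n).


a=4, b=4, c=1. log_4(4)=1 = c=1. Case 2: O(n^c log n) = O(n log n)
Complexity: O(n log n)


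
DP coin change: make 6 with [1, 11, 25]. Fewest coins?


dp[0]=0; dp[i]=1+min(dp[i-c] for c in coins)
...dp[1]=1, dp[2]=2, dp[3]=3, dp[4]=4, dp[5]=5, dp[6]=6
Minimum coins for 6 = 6


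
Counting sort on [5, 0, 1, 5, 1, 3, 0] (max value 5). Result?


Count array: [2, 2, 0, 1, 0, 2]
Reconstruct: [0, 0, 1, 1, 3, 5, 5]


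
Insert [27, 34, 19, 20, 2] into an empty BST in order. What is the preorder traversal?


Root = 27; build tree by BST insertion.
Preorder traversal: [27, 19, 2, 20, 34]


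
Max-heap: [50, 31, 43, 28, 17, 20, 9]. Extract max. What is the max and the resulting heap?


Max = 50
Replace root with last, heapify down
Resulting heap: [43, 31, 20, 28, 17, 9]


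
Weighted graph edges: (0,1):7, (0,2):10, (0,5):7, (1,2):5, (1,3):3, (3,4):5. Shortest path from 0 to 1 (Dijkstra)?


Dijkstra from 0:
Distances: {0: 0, 1: 7, 2: 10, 3: 10, 4: 15, 5: 7}
Shortest distance to 1 = 7, path = [0, 1]


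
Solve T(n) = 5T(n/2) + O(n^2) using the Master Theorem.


a=5, b=2, c=2. log_2(5)=2.322 > c=2. Case 1: O(n^log_b(a)) = O(n^2.322)
Complexity: O(n^2.322)


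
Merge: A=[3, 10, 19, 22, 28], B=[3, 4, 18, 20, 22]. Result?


Compare heads, take smaller each step.
Merged: [3, 3, 4, 10, 18, 19, 20, 22, 22, 28]


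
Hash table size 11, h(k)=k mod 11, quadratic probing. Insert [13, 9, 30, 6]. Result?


Insertions: 13->slot 2; 9->slot 9; 30->slot 8; 6->slot 6
Table: [None, None, 13, None, None, None, 6, None, 30, 9, None]


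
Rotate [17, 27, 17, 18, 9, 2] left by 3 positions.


Left rotate by 3: [18, 9, 2, 17, 27, 17]


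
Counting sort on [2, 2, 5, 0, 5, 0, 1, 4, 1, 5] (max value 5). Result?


Count array: [2, 2, 2, 0, 1, 3]
Reconstruct: [0, 0, 1, 1, 2, 2, 4, 5, 5, 5]


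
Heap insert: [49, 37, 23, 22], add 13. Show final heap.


Append 13: [49, 37, 23, 22, 13]
Bubble up: no swaps needed
Result: [49, 37, 23, 22, 13]


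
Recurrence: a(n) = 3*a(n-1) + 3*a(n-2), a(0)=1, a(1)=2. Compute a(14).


Build bottom-up:
...a(12)=5372001, a(13)=20366802, a(14)=3*20366802+3*5372001=77216409
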